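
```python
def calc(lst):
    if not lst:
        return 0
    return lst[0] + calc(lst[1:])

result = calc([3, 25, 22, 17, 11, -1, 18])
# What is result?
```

3 + 25 + 22 + 17 + 11 + (-1) + 18 + 0 = 95

Answer: 95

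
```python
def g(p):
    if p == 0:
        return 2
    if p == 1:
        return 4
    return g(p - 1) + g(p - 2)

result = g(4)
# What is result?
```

Build up from base cases: g(0)=2, g(1)=4, g(2)=6, g(3)=10, g(4)=16

Answer: 16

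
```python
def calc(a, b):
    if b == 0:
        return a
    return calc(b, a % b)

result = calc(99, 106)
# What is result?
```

calc(99, 106) -> calc(106, 99) -> calc(99, 7) -> calc(7, 1) -> calc(1, 0) -> 1

Answer: 1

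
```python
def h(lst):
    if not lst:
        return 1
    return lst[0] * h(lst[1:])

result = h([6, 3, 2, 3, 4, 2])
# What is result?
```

Product over [6, 3, 2, 3, 4, 2] = 6 * 3 * 2 * 3 * 4 * 2 = 864

Answer: 864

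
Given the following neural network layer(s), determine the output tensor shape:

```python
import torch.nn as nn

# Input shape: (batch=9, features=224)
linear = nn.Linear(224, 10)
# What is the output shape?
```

Input: (9, 224) -> Output: (9, 10)

Answer: (9, 10)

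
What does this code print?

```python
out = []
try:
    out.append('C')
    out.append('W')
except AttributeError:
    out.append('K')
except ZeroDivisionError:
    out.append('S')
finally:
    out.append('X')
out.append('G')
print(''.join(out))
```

Execution trace: 'C' (try body) → 'W' (try body, no exception) → 'X' (finally) → 'G' (after the try/except). Output: CWXG

Answer: CWXG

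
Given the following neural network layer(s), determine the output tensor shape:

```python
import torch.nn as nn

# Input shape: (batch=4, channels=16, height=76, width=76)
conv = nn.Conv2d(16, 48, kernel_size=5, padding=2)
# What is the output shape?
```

Input: (4, 16, 76, 76) -> Output: (4, 48, 76, 76)

Answer: (4, 48, 76, 76)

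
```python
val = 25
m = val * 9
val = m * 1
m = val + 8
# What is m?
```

Trace:
`val = 25` → val = 25
`m = val * 9` → m = 225
`val = m * 1` → val = 225
`m = val + 8` → m = 233
So m = 233

Answer: 233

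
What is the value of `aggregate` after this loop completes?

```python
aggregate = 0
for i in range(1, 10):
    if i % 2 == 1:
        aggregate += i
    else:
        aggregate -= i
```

Add odd, subtract even
`aggregate` takes the values: 0 → 1 → -1 → 2 → -2 → 3 → -3 → 4 → -4 → 5

Answer: 5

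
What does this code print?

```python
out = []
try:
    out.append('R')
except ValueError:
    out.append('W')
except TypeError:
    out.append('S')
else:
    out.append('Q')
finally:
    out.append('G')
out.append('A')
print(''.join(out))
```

Execution trace: 'R' (try body, no exception) → 'Q' (else) → 'G' (finally) → 'A' (after the try/except). Output: RQGA

Answer: RQGA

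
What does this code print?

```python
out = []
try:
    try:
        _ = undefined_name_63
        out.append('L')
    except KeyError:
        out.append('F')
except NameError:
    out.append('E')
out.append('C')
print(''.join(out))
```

Execution trace: 'E' (outer except NameError) → 'C' (after the try/except). Output: EC

Answer: EC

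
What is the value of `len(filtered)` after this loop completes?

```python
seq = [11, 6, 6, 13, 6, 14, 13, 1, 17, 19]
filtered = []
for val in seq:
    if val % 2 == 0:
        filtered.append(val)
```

Count even numbers in [11, 6, 6, 13, 6, 14, 13, 1, 17, 19]
`filtered` takes the values: [] → [6] → [6, 6] → [6, 6, 6] → [6, 6, 6, 14]
So `len(filtered)` = 4

Answer: 4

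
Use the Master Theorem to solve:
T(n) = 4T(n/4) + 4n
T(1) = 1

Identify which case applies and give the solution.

a=4, b=4, f(n)=4n. log_4(4) = 1. Since c=1 = 1, Case 2 applies: T(n) = Θ(n^log_b(a) · log n) = O(n log n).

Answer: O(n log n) - Case 2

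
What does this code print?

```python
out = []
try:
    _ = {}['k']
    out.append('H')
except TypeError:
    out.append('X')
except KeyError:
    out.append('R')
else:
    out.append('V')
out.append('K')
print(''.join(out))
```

Execution trace: 'R' (except KeyError) → 'K' (after the try/except). Output: RK

Answer: RK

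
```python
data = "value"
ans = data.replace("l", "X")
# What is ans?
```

Trace:
`data = "value"` → data = 'value'
`ans = data.replace("l", "X")` → ans = 'vaXue'
So ans = 'vaXue'

Answer: 'vaXue'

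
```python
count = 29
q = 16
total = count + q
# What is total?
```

Trace:
`count = 29` → count = 29
`q = 16` → q = 16
`total = count + q` → total = 45
So total = 45

Answer: 45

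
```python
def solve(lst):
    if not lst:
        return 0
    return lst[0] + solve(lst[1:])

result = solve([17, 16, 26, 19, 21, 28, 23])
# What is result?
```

17 + 16 + 26 + 19 + 21 + 28 + 23 + 0 = 150

Answer: 150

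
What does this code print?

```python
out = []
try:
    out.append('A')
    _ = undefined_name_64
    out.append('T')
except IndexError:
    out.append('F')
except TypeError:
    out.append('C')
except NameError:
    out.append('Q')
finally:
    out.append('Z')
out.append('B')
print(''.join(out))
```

Execution trace: 'A' (try body) → 'Q' (except NameError) → 'Z' (finally) → 'B' (after the try/except). Output: AQZB

Answer: AQZB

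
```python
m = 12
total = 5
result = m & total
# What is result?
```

Trace:
`m = 12` → m = 12
`total = 5` → total = 5
`result = m & total` → result = 4
So result = 4

Answer: 4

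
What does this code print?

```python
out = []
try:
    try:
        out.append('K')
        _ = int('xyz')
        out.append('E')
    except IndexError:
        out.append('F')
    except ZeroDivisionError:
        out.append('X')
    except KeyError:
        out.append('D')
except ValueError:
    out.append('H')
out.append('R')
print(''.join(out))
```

Execution trace: 'K' (try body) → 'H' (outer except ValueError) → 'R' (after the try/except). Output: KHR

Answer: KHR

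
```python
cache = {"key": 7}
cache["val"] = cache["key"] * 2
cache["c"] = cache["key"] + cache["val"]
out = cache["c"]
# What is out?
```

Trace:
`cache = {"key": 7}` → cache = {'key': 7}
`cache["val"] = cache["key"] * 2` → cache = {'key': 7, 'val': 14}
`cache["c"] = cache["key"] + cache["val"]` → cache = {'key': 7, 'val': 14, 'c': 21}
`out = cache["c"]` → out = 21
So out = 21

Answer: 21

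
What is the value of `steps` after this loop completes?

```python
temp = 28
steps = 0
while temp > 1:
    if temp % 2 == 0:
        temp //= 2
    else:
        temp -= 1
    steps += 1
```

Steps to reduce 28 to 1
`steps` takes the values: 0 → 1 → 2 → 3 → 4 → 5 → 6

Answer: 6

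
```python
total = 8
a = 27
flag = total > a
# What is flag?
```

Trace:
`total = 8` → total = 8
`a = 27` → a = 27
`flag = total > a` → flag = False
So flag = False

Answer: False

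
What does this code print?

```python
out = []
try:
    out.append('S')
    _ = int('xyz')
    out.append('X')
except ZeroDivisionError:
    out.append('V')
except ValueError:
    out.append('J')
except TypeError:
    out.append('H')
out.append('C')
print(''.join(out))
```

Execution trace: 'S' (try body) → 'J' (except ValueError) → 'C' (after the try/except). Output: SJC

Answer: SJC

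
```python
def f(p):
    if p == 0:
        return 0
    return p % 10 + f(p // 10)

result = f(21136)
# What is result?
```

Sum of digits of 21136: 6 + 3 + 1 + 1 + 2 = 13

Answer: 13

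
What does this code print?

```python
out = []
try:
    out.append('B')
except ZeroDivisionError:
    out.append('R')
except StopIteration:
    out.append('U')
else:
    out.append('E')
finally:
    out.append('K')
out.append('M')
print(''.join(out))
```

Execution trace: 'B' (try body, no exception) → 'E' (else) → 'K' (finally) → 'M' (after the try/except). Output: BEKM

Answer: BEKM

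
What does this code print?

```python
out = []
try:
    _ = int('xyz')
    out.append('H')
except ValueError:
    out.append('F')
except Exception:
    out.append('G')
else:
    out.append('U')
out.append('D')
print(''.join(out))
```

Execution trace: 'F' (except ValueError) → 'D' (after the try/except). Output: FD

Answer: FD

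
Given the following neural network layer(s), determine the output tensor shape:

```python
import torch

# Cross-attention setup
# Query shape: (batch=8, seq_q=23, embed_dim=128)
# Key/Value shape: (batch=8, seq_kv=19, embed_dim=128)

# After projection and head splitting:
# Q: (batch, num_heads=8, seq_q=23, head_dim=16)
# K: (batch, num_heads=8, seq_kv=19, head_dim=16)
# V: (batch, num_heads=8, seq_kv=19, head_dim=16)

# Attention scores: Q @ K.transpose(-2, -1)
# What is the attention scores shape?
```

Input: (8, 23, 128) -> Output: (8, 8, 23, 19)

Answer: (8, 8, 23, 19)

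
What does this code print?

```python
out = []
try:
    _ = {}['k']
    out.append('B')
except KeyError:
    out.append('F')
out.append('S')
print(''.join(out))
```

Execution trace: 'F' (except KeyError) → 'S' (after the try/except). Output: FS

Answer: FS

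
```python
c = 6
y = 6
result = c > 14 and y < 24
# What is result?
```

Trace:
`c = 6` → c = 6
`y = 6` → y = 6
`result = c > 14 and y < 24` → result = False
So result = False

Answer: False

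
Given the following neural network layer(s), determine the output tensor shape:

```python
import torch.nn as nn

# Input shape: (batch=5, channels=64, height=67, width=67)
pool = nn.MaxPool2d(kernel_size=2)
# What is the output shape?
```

Input: (5, 64, 67, 67) -> Output: (5, 64, 33, 33)

Answer: (5, 64, 33, 33)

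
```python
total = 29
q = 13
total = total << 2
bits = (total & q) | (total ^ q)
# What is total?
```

Trace:
`total = 29` → total = 29
`q = 13` → q = 13
`total = total << 2` → total = 116
`bits = (total & q) | (total ^ q)` → bits = 125
So total = 116

Answer: 116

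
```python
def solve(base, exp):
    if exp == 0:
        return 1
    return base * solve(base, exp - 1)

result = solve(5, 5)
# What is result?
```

solve(5, 5) = 5 * 5 * 5 * 5 * 5 = 3125

Answer: 3125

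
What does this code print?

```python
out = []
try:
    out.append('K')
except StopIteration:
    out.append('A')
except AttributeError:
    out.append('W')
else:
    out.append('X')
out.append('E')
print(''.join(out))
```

Execution trace: 'K' (try body, no exception) → 'X' (else) → 'E' (after the try/except). Output: KXE

Answer: KXE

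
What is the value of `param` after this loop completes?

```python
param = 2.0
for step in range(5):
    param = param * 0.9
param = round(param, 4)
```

Exponential decay: 2.0 * 0.9^5
`param` takes the values: 2.0 → 1.8 → 1.62 → 1.458 → 1.3122 → 1.18098 → 1.181

Answer: 1.181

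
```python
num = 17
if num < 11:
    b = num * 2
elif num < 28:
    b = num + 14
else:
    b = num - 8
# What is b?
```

Trace:
`num = 17` → num = 17
`if num < 11: ...` → num < 11 is False, num < 28 is True → b = 31
So b = 31

Answer: 31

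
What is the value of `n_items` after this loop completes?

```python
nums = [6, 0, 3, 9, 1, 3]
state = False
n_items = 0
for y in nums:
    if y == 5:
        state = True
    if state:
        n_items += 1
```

Count elements after first 5 in [6, 0, 3, 9, 1, 3]
`n_items` takes the values: 0

Answer: 0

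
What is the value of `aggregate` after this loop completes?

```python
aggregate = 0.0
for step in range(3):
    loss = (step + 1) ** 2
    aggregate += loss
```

Sum of squared losses 1² + 2² + ... + 3²
`aggregate` takes the values: 0.0 → 1.0 → 5.0 → 14.0

Answer: 14.0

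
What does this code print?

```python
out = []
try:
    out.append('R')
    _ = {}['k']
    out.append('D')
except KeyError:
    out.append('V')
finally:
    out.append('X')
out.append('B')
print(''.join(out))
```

Execution trace: 'R' (try body) → 'V' (except KeyError) → 'X' (finally) → 'B' (after the try/except). Output: RVXB

Answer: RVXB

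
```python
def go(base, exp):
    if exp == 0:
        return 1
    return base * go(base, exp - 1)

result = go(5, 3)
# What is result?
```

go(5, 3) = 5 * 5 * 5 = 125

Answer: 125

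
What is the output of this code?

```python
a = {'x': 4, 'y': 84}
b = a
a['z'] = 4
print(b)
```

Key concept: dict aliasing.
Step by step:
`a = {'x': 4, 'y': 84}` → a = {'x': 4, 'y': 84}
`b = a` → b = {'x': 4, 'y': 84} (same object as a)
`a['z'] = 4` → a = {'x': 4, 'y': 84, 'z': 4} (same object as b); b = {'x': 4, 'y': 84, 'z': 4} (same object as a)
`print(b)` → prints {'x': 4, 'y': 84, 'z': 4}

Answer: {'x': 4, 'y': 84, 'z': 4}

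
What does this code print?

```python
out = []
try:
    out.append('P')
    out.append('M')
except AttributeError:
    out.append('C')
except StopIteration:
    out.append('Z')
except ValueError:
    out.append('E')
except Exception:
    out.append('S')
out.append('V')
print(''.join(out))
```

Execution trace: 'P' (try body) → 'M' (try body, no exception) → 'V' (after the try/except). Output: PMV

Answer: PMV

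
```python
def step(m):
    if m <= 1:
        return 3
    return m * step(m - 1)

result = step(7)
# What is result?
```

step(7) = 7 * 6 * 5 * 4 * 3 * 2 * 3 = 15120

Answer: 15120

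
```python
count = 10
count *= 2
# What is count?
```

Trace:
`count = 10` → count = 10
`count *= 2` → count = 20
So count = 20

Answer: 20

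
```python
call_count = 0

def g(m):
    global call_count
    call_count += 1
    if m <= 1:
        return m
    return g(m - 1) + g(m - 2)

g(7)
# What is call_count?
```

Calls(m) = 1 + Calls(m-1) + Calls(m-2); Calls(0)=Calls(1)=1. For m=7 this gives 41.

Answer: 41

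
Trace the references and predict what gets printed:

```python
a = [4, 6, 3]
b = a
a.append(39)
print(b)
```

Key concept: basic list aliasing.
Step by step:
`a = [4, 6, 3]` → a = [4, 6, 3]
`b = a` → b = [4, 6, 3] (same object as a)
`a.append(39)` → a = [4, 6, 3, 39] (same object as b); b = [4, 6, 3, 39] (same object as a)
`print(b)` → prints [4, 6, 3, 39]

Answer: [4, 6, 3, 39]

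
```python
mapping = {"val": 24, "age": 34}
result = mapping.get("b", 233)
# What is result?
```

Trace:
`mapping = {"val": 24, "age": 34}` → mapping = {'val': 24, 'age': 34}
`result = mapping.get("b", 233)` → result = 233
So result = 233

Answer: 233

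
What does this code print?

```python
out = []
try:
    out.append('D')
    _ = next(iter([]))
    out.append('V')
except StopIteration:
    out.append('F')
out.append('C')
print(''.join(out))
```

Execution trace: 'D' (try body) → 'F' (except StopIteration) → 'C' (after the try/except). Output: DFC

Answer: DFC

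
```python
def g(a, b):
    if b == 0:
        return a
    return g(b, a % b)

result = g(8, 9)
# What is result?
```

g(8, 9) -> g(9, 8) -> g(8, 1) -> g(1, 0) -> 1

Answer: 1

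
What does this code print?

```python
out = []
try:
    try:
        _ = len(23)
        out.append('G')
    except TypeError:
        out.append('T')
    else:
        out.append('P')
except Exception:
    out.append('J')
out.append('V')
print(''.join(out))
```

Execution trace: 'T' (inner except TypeError) → 'V' (after the try/except). Output: TV

Answer: TV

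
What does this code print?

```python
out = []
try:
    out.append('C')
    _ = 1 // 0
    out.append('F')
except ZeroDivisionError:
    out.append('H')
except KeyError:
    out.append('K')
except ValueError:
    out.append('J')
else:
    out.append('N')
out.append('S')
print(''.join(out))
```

Execution trace: 'C' (try body) → 'H' (except ZeroDivisionError) → 'S' (after the try/except). Output: CHS

Answer: CHS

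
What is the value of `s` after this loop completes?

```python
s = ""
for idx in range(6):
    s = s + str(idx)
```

Concatenate digits 0 to 5
`s` takes the values: "" → "0" → "01" → "012" → "0123" → "01234" → "012345"

Answer: "012345"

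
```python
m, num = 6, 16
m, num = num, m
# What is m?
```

Trace:
`m, num = 6, 16` → m = 6; num = 16
`m, num = num, m` → m = 16; num = 6
So m = 16

Answer: 16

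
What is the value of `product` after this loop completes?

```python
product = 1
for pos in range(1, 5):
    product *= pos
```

4! = 24
`product` takes the values: 1 → 2 → 6 → 24

Answer: 24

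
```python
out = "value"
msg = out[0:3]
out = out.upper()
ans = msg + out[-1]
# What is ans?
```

Trace:
`out = "value"` → out = 'value'
`msg = out[0:3]` → msg = 'val'
`out = out.upper()` → out = 'VALUE'
`ans = msg + out[-1]` → ans = 'valE'
So ans = 'valE'

Answer: 'valE'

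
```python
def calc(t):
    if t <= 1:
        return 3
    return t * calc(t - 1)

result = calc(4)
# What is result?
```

calc(4) = 4 * 3 * 2 * 3 = 72

Answer: 72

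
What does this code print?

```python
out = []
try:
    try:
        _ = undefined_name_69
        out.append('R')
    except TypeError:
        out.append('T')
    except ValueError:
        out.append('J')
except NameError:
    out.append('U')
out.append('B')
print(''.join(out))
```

Execution trace: 'U' (outer except NameError) → 'B' (after the try/except). Output: UB

Answer: UB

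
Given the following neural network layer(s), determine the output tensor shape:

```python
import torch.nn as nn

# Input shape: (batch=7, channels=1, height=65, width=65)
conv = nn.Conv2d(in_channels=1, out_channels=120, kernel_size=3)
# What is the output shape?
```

Input: (7, 1, 65, 65) -> Output: (7, 120, 63, 63)

Answer: (7, 120, 63, 63)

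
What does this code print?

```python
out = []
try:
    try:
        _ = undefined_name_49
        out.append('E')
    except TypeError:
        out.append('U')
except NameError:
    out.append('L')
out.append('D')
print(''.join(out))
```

Execution trace: 'L' (outer except NameError) → 'D' (after the try/except). Output: LD

Answer: LD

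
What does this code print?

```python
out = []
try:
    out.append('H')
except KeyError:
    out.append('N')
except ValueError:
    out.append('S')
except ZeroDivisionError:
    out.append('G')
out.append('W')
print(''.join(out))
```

Execution trace: 'H' (try body, no exception) → 'W' (after the try/except). Output: HW

Answer: HW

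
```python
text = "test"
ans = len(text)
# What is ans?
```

Trace:
`text = "test"` → text = 'test'
`ans = len(text)` → ans = 4
So ans = 4

Answer: 4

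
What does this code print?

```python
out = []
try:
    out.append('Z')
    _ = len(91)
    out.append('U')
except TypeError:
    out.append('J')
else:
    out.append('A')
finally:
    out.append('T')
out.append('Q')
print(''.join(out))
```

Execution trace: 'Z' (try body) → 'J' (except TypeError) → 'T' (finally) → 'Q' (after the try/except). Output: ZJTQ

Answer: ZJTQ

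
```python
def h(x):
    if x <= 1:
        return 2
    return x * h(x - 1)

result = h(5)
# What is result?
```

h(5) = 5 * 4 * 3 * 2 * 2 = 240

Answer: 240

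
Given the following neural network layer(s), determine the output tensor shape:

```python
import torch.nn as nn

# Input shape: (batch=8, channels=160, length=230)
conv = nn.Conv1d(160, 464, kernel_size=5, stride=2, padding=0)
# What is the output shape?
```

Input: (8, 160, 230) -> Output: (8, 464, 113)

Answer: (8, 464, 113)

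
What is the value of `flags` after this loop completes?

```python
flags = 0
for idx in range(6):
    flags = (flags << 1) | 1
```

Build 6 consecutive 1-bits: 0b111111
`flags` takes the values: 0 → 1 → 3 → 7 → 15 → 31 → 63

Answer: 63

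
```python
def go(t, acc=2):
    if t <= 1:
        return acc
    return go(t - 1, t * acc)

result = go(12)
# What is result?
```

Accumulator trace (n, acc): (12, 2) -> (11, 24) -> (10, 264) -> (9, 2640) -> (8, 23760) -> (7, 190080) -> (6, 1330560) -> (5, 7983360) -> (4, 39916800) -> (3, 159667200) -> (2, 479001600) -> (1, 958003200) -> return 958003200

Answer: 958003200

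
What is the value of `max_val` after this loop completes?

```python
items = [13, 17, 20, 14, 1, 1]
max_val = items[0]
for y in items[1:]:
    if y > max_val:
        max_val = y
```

Maximum of [13, 17, 20, 14, 1, 1]
`max_val` takes the values: 13 → 17 → 20

Answer: 20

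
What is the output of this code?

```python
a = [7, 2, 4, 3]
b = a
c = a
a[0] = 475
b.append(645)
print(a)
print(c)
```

Key concept: multiple aliases.
Step by step:
`a = [7, 2, 4, 3]` → a = [7, 2, 4, 3]
`b = a` → b = [7, 2, 4, 3] (same object as a)
`c = a` → c = [7, 2, 4, 3] (same object as a, b)
`a[0] = 475` → a = [475, 2, 4, 3] (same object as b, c); b = [475, 2, 4, 3] (same object as a, c); c = [475, 2, 4, 3] (same object as a, b)
`b.append(645)` → a = [475, 2, 4, 3, 645] (same object as b, c); b = [475, 2, 4, 3, 645] (same object as a, c); c = [475, 2, 4, 3, 645] (same object as a, b)
`print(a)` → prints [475, 2, 4, 3, 645]
`print(c)` → prints [475, 2, 4, 3, 645]

Answer:
[475, 2, 4, 3, 645]
[475, 2, 4, 3, 645]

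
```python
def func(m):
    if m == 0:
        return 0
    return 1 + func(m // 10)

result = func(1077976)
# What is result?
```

Count of digits of 1077976: 7

Answer: 7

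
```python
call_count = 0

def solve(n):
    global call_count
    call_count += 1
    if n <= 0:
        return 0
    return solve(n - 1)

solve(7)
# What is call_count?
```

Linear recursion stepping by 1: 8 calls from n=7 down to ≤0.

Answer: 8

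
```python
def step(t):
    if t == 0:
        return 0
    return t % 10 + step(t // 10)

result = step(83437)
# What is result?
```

Sum of digits of 83437: 7 + 3 + 4 + 3 + 8 = 25

Answer: 25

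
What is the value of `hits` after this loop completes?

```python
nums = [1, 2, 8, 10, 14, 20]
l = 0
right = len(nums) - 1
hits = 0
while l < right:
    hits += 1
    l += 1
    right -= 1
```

Iterations until pointers meet (list length 6)
`hits` takes the values: 0 → 1 → 2 → 3

Answer: 3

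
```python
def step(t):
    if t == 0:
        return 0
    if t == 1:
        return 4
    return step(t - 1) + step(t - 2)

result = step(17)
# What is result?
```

Build up from base cases: step(0)=0, step(1)=4, step(2)=4, step(3)=8, step(4)=12, step(5)=20, step(6)=32, ..., step(17)=6388

Answer: 6388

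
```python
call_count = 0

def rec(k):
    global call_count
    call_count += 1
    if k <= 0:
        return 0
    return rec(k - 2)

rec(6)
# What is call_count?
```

Linear recursion stepping by 2: 4 calls from k=6 down to ≤0.

Answer: 4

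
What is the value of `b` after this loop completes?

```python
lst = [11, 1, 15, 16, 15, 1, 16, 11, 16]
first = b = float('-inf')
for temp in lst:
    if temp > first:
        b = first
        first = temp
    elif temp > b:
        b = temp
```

Second largest (with repeats) in [11, 1, 15, 16, 15, 1, 16, 11, 16]
`b` takes the values: -inf → 1 → 11 → 15 → 16

Answer: 16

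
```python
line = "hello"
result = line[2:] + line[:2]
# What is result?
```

Trace:
`line = "hello"` → line = 'hello'
`result = line[2:] + line[:2]` → result = 'llohe'
So result = 'llohe'

Answer: 'llohe'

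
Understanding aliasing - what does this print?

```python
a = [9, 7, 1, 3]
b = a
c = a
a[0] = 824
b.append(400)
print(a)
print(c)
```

Key concept: multiple aliases.
Step by step:
`a = [9, 7, 1, 3]` → a = [9, 7, 1, 3]
`b = a` → b = [9, 7, 1, 3] (same object as a)
`c = a` → c = [9, 7, 1, 3] (same object as a, b)
`a[0] = 824` → a = [824, 7, 1, 3] (same object as b, c); b = [824, 7, 1, 3] (same object as a, c); c = [824, 7, 1, 3] (same object as a, b)
`b.append(400)` → a = [824, 7, 1, 3, 400] (same object as b, c); b = [824, 7, 1, 3, 400] (same object as a, c); c = [824, 7, 1, 3, 400] (same object as a, b)
`print(a)` → prints [824, 7, 1, 3, 400]
`print(c)` → prints [824, 7, 1, 3, 400]

Answer:
[824, 7, 1, 3, 400]
[824, 7, 1, 3, 400]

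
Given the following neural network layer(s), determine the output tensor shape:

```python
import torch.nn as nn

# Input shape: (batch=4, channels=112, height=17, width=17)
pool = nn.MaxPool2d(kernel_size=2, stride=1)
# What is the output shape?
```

Input: (4, 112, 17, 17) -> Output: (4, 112, 16, 16)

Answer: (4, 112, 16, 16)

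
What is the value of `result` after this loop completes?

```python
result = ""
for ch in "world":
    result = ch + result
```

Reverse 'world'
`result` takes the values: "" → "w" → "ow" → "row" → "lrow" → "dlrow"

Answer: "dlrow"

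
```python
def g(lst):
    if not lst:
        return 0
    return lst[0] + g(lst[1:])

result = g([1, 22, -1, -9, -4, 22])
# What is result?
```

1 + 22 + (-1) + (-9) + (-4) + 22 + 0 = 31

Answer: 31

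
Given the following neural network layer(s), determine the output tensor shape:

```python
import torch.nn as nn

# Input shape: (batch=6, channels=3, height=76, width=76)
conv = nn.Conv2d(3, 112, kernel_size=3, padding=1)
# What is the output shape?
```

Input: (6, 3, 76, 76) -> Output: (6, 112, 76, 76)

Answer: (6, 112, 76, 76)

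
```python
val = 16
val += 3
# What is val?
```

Trace:
`val = 16` → val = 16
`val += 3` → val = 19
So val = 19

Answer: 19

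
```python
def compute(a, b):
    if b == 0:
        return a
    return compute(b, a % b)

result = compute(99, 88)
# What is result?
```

compute(99, 88) -> compute(88, 11) -> compute(11, 0) -> 11

Answer: 11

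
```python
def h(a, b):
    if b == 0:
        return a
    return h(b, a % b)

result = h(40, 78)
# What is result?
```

h(40, 78) -> h(78, 40) -> h(40, 38) -> h(38, 2) -> h(2, 0) -> 2

Answer: 2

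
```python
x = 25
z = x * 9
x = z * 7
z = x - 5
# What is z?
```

Trace:
`x = 25` → x = 25
`z = x * 9` → z = 225
`x = z * 7` → x = 1575
`z = x - 5` → z = 1570
So z = 1570

Answer: 1570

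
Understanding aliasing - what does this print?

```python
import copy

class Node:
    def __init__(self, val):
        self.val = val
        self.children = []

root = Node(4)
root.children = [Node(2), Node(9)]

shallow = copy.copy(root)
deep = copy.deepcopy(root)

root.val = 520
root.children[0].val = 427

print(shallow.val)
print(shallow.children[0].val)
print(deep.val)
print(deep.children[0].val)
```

Key concept: deep copy with custom objects.
Step by step:
`root = Node(4)` → root = Node(val=4, children=[])
`root.children = [Node(2), Node(9)]` → root = Node(val=4, children=[Node(val=2, children=[]), Node(val=9, children=[])])
`shallow = copy.copy(root)` → shallow = Node(val=4, children=[Node(val=2, children=[]), Node(val=9, children=[])])
`deep = copy.deepcopy(root)` → deep = Node(val=4, children=[Node(val=2, children=[]), Node(val=9, children=[])])
`root.val = 520` → root = Node(val=520, children=[Node(val=2, children=[]), Node(val=9, children=[])])
`root.children[0].val = 427` → root = Node(val=520, children=[Node(val=427, children=[]), Node(val=9, children=[])]); shallow = Node(val=4, children=[Node(val=427, children=[]), Node(val=9, children=[])])
`print(shallow.val)` → prints 4
`print(shallow.children[0].val)` → prints 427
`print(deep.val)` → prints 4
`print(deep.children[0].val)` → prints 2

Answer:
4
427
4
2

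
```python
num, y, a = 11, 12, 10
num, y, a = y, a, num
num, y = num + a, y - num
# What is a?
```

Trace:
`num, y, a = 11, 12, 10` → num = 11; y = 12; a = 10
`num, y, a = y, a, num` → num = 12; y = 10; a = 11
`num, y = num + a, y - num` → num = 23; y = -2
So a = 11

Answer: 11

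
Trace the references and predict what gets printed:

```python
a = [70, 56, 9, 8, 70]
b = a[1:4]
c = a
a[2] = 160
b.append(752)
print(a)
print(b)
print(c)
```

Key concept: slice vs alias.
Step by step:
`a = [70, 56, 9, 8, 70]` → a = [70, 56, 9, 8, 70]
`b = a[1:4]` → b = [56, 9, 8]
`c = a` → c = [70, 56, 9, 8, 70] (same object as a)
`a[2] = 160` → a = [70, 56, 160, 8, 70] (same object as c); c = [70, 56, 160, 8, 70] (same object as a)
`b.append(752)` → b = [56, 9, 8, 752]
`print(a)` → prints [70, 56, 160, 8, 70]
`print(b)` → prints [56, 9, 8, 752]
`print(c)` → prints [70, 56, 160, 8, 70]

Answer:
[70, 56, 160, 8, 70]
[56, 9, 8, 752]
[70, 56, 160, 8, 70]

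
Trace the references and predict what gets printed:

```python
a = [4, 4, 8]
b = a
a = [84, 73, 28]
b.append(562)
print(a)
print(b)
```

Key concept: rebinding vs mutation: a is rebound to a new list, b still points at the original.
Step by step:
`a = [4, 4, 8]` → a = [4, 4, 8]
`b = a` → b = [4, 4, 8] (same object as a)
`a = [84, 73, 28]` → a = [84, 73, 28]
`b.append(562)` → b = [4, 4, 8, 562]
`print(a)` → prints [84, 73, 28]
`print(b)` → prints [4, 4, 8, 562]

Answer:
[84, 73, 28]
[4, 4, 8, 562]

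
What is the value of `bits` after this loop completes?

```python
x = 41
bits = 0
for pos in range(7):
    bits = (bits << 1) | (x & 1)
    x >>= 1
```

Reverse lowest 7 bits of 41
`bits` takes the values: 0 → 1 → 2 → 4 → 9 → 18 → 37 → 74

Answer: 74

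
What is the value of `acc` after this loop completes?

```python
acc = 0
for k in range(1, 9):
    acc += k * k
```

Sum of squares 1² to 8² = 204
`acc` takes the values: 0 → 1 → 5 → 14 → 30 → 55 → 91 → 140 → 204

Answer: 204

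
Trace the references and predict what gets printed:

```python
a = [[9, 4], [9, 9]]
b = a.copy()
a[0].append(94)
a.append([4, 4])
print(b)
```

Key concept: shallow copy with nested lists.
Step by step:
`a = [[9, 4], [9, 9]]` → a = [[9, 4], [9, 9]]
`b = a.copy()` → b = [[9, 4], [9, 9]]
`a[0].append(94)` → a = [[9, 4, 94], [9, 9]]; b = [[9, 4, 94], [9, 9]]
`a.append([4, 4])` → a = [[9, 4, 94], [9, 9], [4, 4]]
`print(b)` → prints [[9, 4, 94], [9, 9]]

Answer: [[9, 4, 94], [9, 9]]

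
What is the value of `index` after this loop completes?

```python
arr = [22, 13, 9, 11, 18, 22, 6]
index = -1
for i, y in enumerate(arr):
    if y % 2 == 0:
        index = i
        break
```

First even number index in [22, 13, 9, 11, 18, 22, 6]
`index` takes the values: -1 → 0

Answer: 0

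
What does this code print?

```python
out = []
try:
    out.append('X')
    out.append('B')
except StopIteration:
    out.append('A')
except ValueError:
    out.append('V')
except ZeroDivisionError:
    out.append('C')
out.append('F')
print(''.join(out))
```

Execution trace: 'X' (try body) → 'B' (try body, no exception) → 'F' (after the try/except). Output: XBF

Answer: XBF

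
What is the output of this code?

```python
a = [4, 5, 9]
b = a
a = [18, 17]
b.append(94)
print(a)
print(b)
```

Key concept: rebinding vs mutation: a is rebound to a new list, b still points at the original.
Step by step:
`a = [4, 5, 9]` → a = [4, 5, 9]
`b = a` → b = [4, 5, 9] (same object as a)
`a = [18, 17]` → a = [18, 17]
`b.append(94)` → b = [4, 5, 9, 94]
`print(a)` → prints [18, 17]
`print(b)` → prints [4, 5, 9, 94]

Answer:
[18, 17]
[4, 5, 9, 94]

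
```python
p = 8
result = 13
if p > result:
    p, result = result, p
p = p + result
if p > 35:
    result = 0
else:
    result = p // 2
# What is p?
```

Trace:
`p = 8` → p = 8
`result = 13` → result = 13
`if p > result: ...` → p > result is False → no variable changes
`p = p + result` → p = 21
`if p > 35: ...` → p > 35 is False, take else branch → result = 10
So p = 21

Answer: 21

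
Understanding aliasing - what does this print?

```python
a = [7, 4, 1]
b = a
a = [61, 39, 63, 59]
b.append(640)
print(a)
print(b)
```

Key concept: rebinding vs mutation: a is rebound to a new list, b still points at the original.
Step by step:
`a = [7, 4, 1]` → a = [7, 4, 1]
`b = a` → b = [7, 4, 1] (same object as a)
`a = [61, 39, 63, 59]` → a = [61, 39, 63, 59]
`b.append(640)` → b = [7, 4, 1, 640]
`print(a)` → prints [61, 39, 63, 59]
`print(b)` → prints [7, 4, 1, 640]

Answer:
[61, 39, 63, 59]
[7, 4, 1, 640]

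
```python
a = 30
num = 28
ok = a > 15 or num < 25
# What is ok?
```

Trace:
`a = 30` → a = 30
`num = 28` → num = 28
`ok = a > 15 or num < 25` → ok = True
So ok = True

Answer: True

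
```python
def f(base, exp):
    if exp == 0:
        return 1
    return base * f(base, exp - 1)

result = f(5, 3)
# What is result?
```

f(5, 3) = 5 * 5 * 5 = 125

Answer: 125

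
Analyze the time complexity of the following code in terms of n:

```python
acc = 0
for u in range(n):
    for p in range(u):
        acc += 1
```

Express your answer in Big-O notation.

Each loop level contributes: n × n. Multiplying the contributions gives O(n^2).

Answer: O(n^2)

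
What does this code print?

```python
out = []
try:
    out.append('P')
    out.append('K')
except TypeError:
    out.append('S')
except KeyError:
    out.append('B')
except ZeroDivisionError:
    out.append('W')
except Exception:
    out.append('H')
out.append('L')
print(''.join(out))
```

Execution trace: 'P' (try body) → 'K' (try body, no exception) → 'L' (after the try/except). Output: PKL

Answer: PKL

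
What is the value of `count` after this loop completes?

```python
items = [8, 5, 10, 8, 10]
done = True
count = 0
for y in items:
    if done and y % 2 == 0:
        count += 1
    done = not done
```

Count even values at even positions
`count` takes the values: 0 → 1 → 2 → 3

Answer: 3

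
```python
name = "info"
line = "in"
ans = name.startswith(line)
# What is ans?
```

Trace:
`name = "info"` → name = 'info'
`line = "in"` → line = 'in'
`ans = name.startswith(line)` → ans = True
So ans = True

Answer: True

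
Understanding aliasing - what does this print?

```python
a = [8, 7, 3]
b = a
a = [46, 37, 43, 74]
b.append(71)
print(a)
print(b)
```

Key concept: rebinding vs mutation: a is rebound to a new list, b still points at the original.
Step by step:
`a = [8, 7, 3]` → a = [8, 7, 3]
`b = a` → b = [8, 7, 3] (same object as a)
`a = [46, 37, 43, 74]` → a = [46, 37, 43, 74]
`b.append(71)` → b = [8, 7, 3, 71]
`print(a)` → prints [46, 37, 43, 74]
`print(b)` → prints [8, 7, 3, 71]

Answer:
[46, 37, 43, 74]
[8, 7, 3, 71]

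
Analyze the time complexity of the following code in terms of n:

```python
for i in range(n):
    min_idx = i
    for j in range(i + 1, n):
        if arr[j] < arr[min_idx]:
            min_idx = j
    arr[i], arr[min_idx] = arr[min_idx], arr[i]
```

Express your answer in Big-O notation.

This is Selection sort. Time complexity: O(n²).

Answer: O(n²)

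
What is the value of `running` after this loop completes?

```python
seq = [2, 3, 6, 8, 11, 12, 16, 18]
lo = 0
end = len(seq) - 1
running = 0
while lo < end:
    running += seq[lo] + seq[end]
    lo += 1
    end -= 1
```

Sum of pairs from ends
`running` takes the values: 0 → 20 → 39 → 57 → 76

Answer: 76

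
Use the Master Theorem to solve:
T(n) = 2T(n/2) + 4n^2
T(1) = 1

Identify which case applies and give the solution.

a=2, b=2, f(n)=4n^2. log_2(2) = 1. Since c=2 > 1 and the regularity condition holds (2(n/2)^2 = (2/2^2)n^2 with 2/2^2 < 1), Case 3 applies: T(n) = Θ(f(n)) = O(n^2).

Answer: O(n^2) - Case 3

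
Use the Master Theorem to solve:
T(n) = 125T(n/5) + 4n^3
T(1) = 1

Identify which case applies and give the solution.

a=125, b=5, f(n)=4n^3. log_5(125) = 3. Since c=3 = 3, Case 2 applies: T(n) = Θ(n^log_b(a) · log n) = O(n^3 log n).

Answer: O(n^3 log n) - Case 2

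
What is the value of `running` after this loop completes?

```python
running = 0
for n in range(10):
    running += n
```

Sum of 0 to 9 = 45
`running` takes the values: 0 → 1 → 3 → 6 → 10 → 15 → 21 → 28 → 36 → 45

Answer: 45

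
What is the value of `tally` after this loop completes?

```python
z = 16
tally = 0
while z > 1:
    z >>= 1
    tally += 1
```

Count right shifts until 1
`tally` takes the values: 0 → 1 → 2 → 3 → 4

Answer: 4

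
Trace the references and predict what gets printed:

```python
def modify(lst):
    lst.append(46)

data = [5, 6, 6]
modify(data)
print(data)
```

Key concept: function modifies passed list.
Step by step:
`data = [5, 6, 6]` → data = [5, 6, 6]
`modify(data)` → data = [5, 6, 6, 46]
`print(data)` → prints [5, 6, 6, 46]

Answer: [5, 6, 6, 46]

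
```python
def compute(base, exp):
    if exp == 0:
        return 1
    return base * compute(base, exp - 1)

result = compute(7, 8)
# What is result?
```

compute(7, 8) = 7 * 7 * 7 * 7 * 7 * 7 * 7 * 7 = 5764801

Answer: 5764801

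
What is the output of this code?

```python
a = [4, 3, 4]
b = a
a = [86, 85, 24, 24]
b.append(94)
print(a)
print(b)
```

Key concept: rebinding vs mutation: a is rebound to a new list, b still points at the original.
Step by step:
`a = [4, 3, 4]` → a = [4, 3, 4]
`b = a` → b = [4, 3, 4] (same object as a)
`a = [86, 85, 24, 24]` → a = [86, 85, 24, 24]
`b.append(94)` → b = [4, 3, 4, 94]
`print(a)` → prints [86, 85, 24, 24]
`print(b)` → prints [4, 3, 4, 94]

Answer:
[86, 85, 24, 24]
[4, 3, 4, 94]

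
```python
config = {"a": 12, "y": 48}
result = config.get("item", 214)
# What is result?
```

Trace:
`config = {"a": 12, "y": 48}` → config = {'a': 12, 'y': 48}
`result = config.get("item", 214)` → result = 214
So result = 214

Answer: 214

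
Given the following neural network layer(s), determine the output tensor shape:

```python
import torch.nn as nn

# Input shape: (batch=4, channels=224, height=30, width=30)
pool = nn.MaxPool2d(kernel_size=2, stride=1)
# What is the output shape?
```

Input: (4, 224, 30, 30) -> Output: (4, 224, 29, 29)

Answer: (4, 224, 29, 29)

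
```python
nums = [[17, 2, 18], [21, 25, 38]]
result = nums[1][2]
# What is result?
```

Trace:
`nums = [[17, 2, 18], [21, 25, 38]]` → nums = [[17, 2, 18], [21, 25, 38]]
`result = nums[1][2]` → result = 38
So result = 38

Answer: 38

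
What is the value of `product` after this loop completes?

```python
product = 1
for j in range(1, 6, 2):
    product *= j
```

Product of 1, 3, 5, ... up to 5
`product` takes the values: 1 → 3 → 15

Answer: 15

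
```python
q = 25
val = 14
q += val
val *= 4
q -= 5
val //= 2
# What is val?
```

Trace:
`q = 25` → q = 25
`val = 14` → val = 14
`q += val` → q = 39
`val *= 4` → val = 56
`q -= 5` → q = 34
`val //= 2` → val = 28
So val = 28

Answer: 28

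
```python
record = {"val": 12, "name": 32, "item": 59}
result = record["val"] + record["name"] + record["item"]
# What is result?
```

Trace:
`record = {"val": 12, "name": 32, "item": 59}` → record = {'val': 12, 'name': 32, 'item': 59}
`result = record["val"] + record["name"] + record["item"]` → result = 103
So result = 103

Answer: 103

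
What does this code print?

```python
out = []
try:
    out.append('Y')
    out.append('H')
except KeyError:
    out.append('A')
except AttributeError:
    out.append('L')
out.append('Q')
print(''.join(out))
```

Execution trace: 'Y' (try body) → 'H' (try body, no exception) → 'Q' (after the try/except). Output: YHQ

Answer: YHQ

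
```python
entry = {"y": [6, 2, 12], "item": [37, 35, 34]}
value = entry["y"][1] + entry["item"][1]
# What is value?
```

Trace:
`entry = {"y": [6, 2, 12], "item": [37, 35, 34]}` → entry = {'y': [6, 2, 12], 'item': [37, 35, 34]}
`value = entry["y"][1] + entry["item"][1]` → value = 37
So value = 37

Answer: 37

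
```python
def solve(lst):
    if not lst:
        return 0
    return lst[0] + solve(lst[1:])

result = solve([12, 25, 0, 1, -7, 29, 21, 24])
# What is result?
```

12 + 25 + 0 + 1 + (-7) + 29 + 21 + 24 + 0 = 105

Answer: 105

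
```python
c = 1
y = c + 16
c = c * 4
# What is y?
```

Trace:
`c = 1` → c = 1
`y = c + 16` → y = 17
`c = c * 4` → c = 4
So y = 17

Answer: 17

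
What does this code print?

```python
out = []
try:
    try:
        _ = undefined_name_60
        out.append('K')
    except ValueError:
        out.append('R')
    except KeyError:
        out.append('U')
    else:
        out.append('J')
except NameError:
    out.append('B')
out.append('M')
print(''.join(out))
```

Execution trace: 'B' (outer except NameError) → 'M' (after the try/except). Output: BM

Answer: BM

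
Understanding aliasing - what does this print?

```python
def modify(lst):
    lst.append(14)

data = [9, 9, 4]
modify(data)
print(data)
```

Key concept: function modifies passed list.
Step by step:
`data = [9, 9, 4]` → data = [9, 9, 4]
`modify(data)` → data = [9, 9, 4, 14]
`print(data)` → prints [9, 9, 4, 14]

Answer: [9, 9, 4, 14]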